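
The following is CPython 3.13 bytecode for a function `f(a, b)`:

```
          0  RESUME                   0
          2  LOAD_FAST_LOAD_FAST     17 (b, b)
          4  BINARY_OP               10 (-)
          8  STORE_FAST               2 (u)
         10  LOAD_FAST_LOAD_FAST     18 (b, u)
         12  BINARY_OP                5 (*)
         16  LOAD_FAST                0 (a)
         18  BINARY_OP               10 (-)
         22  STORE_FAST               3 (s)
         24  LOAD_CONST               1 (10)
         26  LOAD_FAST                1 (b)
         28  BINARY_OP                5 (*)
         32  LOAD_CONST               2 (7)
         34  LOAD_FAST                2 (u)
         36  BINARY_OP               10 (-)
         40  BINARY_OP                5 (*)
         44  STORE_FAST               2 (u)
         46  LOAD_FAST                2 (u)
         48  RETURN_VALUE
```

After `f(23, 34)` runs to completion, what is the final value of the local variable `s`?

LOAD_FAST_LOAD_FAST b,b → push 34,34. Stack: [34, 34]
BINARY_OP - → 34 - 34 = 0. Stack: [0]
STORE_FAST u → u=0. Stack: []
LOAD_FAST_LOAD_FAST b,u → push 34,0. Stack: [34, 0]
BINARY_OP * → 34 * 0 = 0. Stack: [0]
LOAD_FAST a → push 23. Stack: [0, 23]
BINARY_OP - → 0 - 23 = -23. Stack: [-23]
STORE_FAST s → s=-23. Stack: []
LOAD_CONST → push 10. Stack: [10]
LOAD_FAST b → push 34. Stack: [10, 34]
BINARY_OP * → 10 * 34 = 340. Stack: [340]
LOAD_CONST → push 7. Stack: [340, 7]
LOAD_FAST u → push 0. Stack: [340, 7, 0]
BINARY_OP - → 7 - 0 = 7. Stack: [340, 7]
BINARY_OP * → 340 * 7 = 2380. Stack: [2380]
STORE_FAST u → u=2380. Stack: []
LOAD_FAST u → push 2380. Stack: [2380]
RETURN_VALUE → return 2380.

-23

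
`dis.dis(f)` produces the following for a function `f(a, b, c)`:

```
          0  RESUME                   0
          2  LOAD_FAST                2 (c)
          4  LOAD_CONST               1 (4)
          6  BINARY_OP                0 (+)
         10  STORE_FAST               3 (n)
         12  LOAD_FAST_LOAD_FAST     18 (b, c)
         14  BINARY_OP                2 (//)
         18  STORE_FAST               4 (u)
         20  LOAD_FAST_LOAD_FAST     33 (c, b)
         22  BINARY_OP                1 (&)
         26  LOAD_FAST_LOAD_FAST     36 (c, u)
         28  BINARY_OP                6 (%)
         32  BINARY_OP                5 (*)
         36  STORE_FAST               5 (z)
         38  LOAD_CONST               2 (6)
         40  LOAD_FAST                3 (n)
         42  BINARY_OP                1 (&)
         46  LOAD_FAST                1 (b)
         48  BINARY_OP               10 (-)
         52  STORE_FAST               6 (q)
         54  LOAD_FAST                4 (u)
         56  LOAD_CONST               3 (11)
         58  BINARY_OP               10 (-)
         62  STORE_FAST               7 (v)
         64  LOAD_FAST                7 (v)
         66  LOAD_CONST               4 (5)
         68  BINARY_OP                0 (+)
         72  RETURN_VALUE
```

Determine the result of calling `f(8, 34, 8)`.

-2

LOAD_FAST c → push 8. Stack: [8]
LOAD_CONST → push 4. Stack: [8, 4]
BINARY_OP + → 8 + 4 = 12. Stack: [12]
STORE_FAST n → n=12. Stack: []
LOAD_FAST_LOAD_FAST b,c → push 34,8. Stack: [34, 8]
BINARY_OP // → 34 // 8 = 4. Stack: [4]
STORE_FAST u → u=4. Stack: []
LOAD_FAST_LOAD_FAST c,b → push 8,34. Stack: [8, 34]
BINARY_OP & → 8 & 34 = 0. Stack: [0]
LOAD_FAST_LOAD_FAST c,u → push 8,4. Stack: [0, 8, 4]
BINARY_OP % → 8 % 4 = 0. Stack: [0, 0]
BINARY_OP * → 0 * 0 = 0. Stack: [0]
STORE_FAST z → z=0. Stack: []
LOAD_CONST → push 6. Stack: [6]
LOAD_FAST n → push 12. Stack: [6, 12]
BINARY_OP & → 6 & 12 = 4. Stack: [4]
LOAD_FAST b → push 34. Stack: [4, 34]
BINARY_OP - → 4 - 34 = -30. Stack: [-30]
STORE_FAST q → q=-30. Stack: []
LOAD_FAST u → push 4. Stack: [4]
LOAD_CONST → push 11. Stack: [4, 11]
BINARY_OP - → 4 - 11 = -7. Stack: [-7]
STORE_FAST v → v=-7. Stack: []
LOAD_FAST v → push -7. Stack: [-7]
LOAD_CONST → push 5. Stack: [-7, 5]
BINARY_OP + → -7 + 5 = -2. Stack: [-2]
RETURN_VALUE → return -2.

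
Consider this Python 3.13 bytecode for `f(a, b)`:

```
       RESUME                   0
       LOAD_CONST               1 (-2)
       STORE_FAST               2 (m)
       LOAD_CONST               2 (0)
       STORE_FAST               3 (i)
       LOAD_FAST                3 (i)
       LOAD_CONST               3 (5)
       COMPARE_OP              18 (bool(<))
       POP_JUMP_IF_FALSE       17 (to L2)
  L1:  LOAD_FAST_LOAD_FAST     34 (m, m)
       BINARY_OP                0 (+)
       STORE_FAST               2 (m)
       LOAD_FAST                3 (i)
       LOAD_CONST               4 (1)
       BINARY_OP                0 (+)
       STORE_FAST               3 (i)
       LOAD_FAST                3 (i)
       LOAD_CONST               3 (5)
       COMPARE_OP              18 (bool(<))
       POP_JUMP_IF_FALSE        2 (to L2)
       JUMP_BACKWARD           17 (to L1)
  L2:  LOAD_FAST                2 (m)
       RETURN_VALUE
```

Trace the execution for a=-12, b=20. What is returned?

-64

LOAD_CONST → push -2
STORE_FAST m → m=-2
LOAD_CONST → push 0
STORE_FAST i → i=0
LOAD_FAST i → push 0
LOAD_CONST → push 5
COMPARE_OP bool(<) → 0 vs 5 = True
POP_JUMP_IF_FALSE → pop True; no jump
LOAD_FAST_LOAD_FAST m,m → push -2,-2
BINARY_OP + → -2 + -2 = -4
STORE_FAST m → m=-4
LOAD_FAST i → push 0
LOAD_CONST → push 1
BINARY_OP + → 0 + 1 = 1
STORE_FAST i → i=1
LOAD_FAST i → push 1
LOAD_CONST → push 5
COMPARE_OP bool(<) → 1 vs 5 = True
POP_JUMP_IF_FALSE → pop True; no jump
LOAD_FAST_LOAD_FAST m,m → push -4,-4
BINARY_OP + → -4 + -4 = -8
STORE_FAST m → m=-8
LOAD_FAST i → push 1
LOAD_CONST → push 1
BINARY_OP + → 1 + 1 = 2
STORE_FAST i → i=2
LOAD_FAST i → push 2
LOAD_CONST → push 5
COMPARE_OP bool(<) → 2 vs 5 = True
POP_JUMP_IF_FALSE → pop True; no jump
LOAD_FAST_LOAD_FAST m,m → push -8,-8
BINARY_OP + → -8 + -8 = -16
STORE_FAST m → m=-16
LOAD_FAST i → push 2
LOAD_CONST → push 1
BINARY_OP + → 2 + 1 = 3
STORE_FAST i → i=3
LOAD_FAST i → push 3
LOAD_CONST → push 5
COMPARE_OP bool(<) → 3 vs 5 = True
POP_JUMP_IF_FALSE → pop True; no jump
LOAD_FAST_LOAD_FAST m,m → push -16,-16
BINARY_OP + → -16 + -16 = -32
STORE_FAST m → m=-32
LOAD_FAST i → push 3
LOAD_CONST → push 1
BINARY_OP + → 3 + 1 = 4
STORE_FAST i → i=4
LOAD_FAST i → push 4
LOAD_CONST → push 5
COMPARE_OP bool(<) → 4 vs 5 = True
POP_JUMP_IF_FALSE → pop True; no jump
LOAD_FAST_LOAD_FAST m,m → push -32,-32
BINARY_OP + → -32 + -32 = -64
STORE_FAST m → m=-64
LOAD_FAST i → push 4
LOAD_CONST → push 1
BINARY_OP + → 4 + 1 = 5
STORE_FAST i → i=5
LOAD_FAST i → push 5
LOAD_CONST → push 5
COMPARE_OP bool(<) → 5 vs 5 = False
POP_JUMP_IF_FALSE → pop False; jump
LOAD_FAST m → push -64
RETURN_VALUE → return -64.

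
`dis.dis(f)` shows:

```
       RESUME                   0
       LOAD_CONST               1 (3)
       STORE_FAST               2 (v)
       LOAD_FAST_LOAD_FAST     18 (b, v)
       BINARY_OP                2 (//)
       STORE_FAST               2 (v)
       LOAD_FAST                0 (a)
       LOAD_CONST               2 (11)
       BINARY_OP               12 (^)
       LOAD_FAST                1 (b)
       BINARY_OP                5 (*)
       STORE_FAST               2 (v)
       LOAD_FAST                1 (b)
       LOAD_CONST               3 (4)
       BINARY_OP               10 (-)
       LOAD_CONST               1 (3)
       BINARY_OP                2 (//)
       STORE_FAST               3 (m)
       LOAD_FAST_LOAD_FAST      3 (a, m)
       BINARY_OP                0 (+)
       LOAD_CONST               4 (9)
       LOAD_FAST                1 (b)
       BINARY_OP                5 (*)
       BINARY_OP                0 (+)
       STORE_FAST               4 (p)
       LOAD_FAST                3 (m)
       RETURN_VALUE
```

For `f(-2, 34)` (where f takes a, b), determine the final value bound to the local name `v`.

LOAD_CONST → push 3. Stack: [3]
STORE_FAST v → v=3. Stack: []
LOAD_FAST_LOAD_FAST b,v → push 34,3. Stack: [34, 3]
BINARY_OP // → 34 // 3 = 11. Stack: [11]
STORE_FAST v → v=11. Stack: []
LOAD_FAST a → push -2. Stack: [-2]
LOAD_CONST → push 11. Stack: [-2, 11]
BINARY_OP ^ → -2 ^ 11 = -11. Stack: [-11]
LOAD_FAST b → push 34. Stack: [-11, 34]
BINARY_OP * → -11 * 34 = -374. Stack: [-374]
STORE_FAST v → v=-374. Stack: []
LOAD_FAST b → push 34. Stack: [34]
LOAD_CONST → push 4. Stack: [34, 4]
BINARY_OP - → 34 - 4 = 30. Stack: [30]
LOAD_CONST → push 3. Stack: [30, 3]
BINARY_OP // → 30 // 3 = 10. Stack: [10]
STORE_FAST m → m=10. Stack: []
LOAD_FAST_LOAD_FAST a,m → push -2,10. Stack: [-2, 10]
BINARY_OP + → -2 + 10 = 8. Stack: [8]
LOAD_CONST → push 9. Stack: [8, 9]
LOAD_FAST b → push 34. Stack: [8, 9, 34]
BINARY_OP * → 9 * 34 = 306. Stack: [8, 306]
BINARY_OP + → 8 + 306 = 314. Stack: [314]
STORE_FAST p → p=314. Stack: []
LOAD_FAST m → push 10. Stack: [10]
RETURN_VALUE → return 10.

-374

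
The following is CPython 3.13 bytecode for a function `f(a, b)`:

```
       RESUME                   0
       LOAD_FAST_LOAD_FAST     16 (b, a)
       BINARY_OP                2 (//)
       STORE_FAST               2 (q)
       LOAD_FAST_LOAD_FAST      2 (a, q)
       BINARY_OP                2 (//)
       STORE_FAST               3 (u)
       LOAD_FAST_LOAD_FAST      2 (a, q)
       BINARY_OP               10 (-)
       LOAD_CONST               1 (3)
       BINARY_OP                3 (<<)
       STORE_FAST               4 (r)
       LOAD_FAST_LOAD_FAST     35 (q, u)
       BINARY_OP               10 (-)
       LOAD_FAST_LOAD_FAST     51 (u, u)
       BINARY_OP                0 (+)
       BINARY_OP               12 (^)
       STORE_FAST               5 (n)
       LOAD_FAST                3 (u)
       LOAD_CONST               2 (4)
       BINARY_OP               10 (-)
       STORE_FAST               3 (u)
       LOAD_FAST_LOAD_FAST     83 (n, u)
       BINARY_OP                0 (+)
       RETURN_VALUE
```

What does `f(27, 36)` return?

-25

LOAD_FAST_LOAD_FAST b,a → push 36,27. Stack: [36, 27]
BINARY_OP // → 36 // 27 = 1. Stack: [1]
STORE_FAST q → q=1. Stack: []
LOAD_FAST_LOAD_FAST a,q → push 27,1. Stack: [27, 1]
BINARY_OP // → 27 // 1 = 27. Stack: [27]
STORE_FAST u → u=27. Stack: []
LOAD_FAST_LOAD_FAST a,q → push 27,1. Stack: [27, 1]
BINARY_OP - → 27 - 1 = 26. Stack: [26]
LOAD_CONST → push 3. Stack: [26, 3]
BINARY_OP << → 26 << 3 = 208. Stack: [208]
STORE_FAST r → r=208. Stack: []
LOAD_FAST_LOAD_FAST q,u → push 1,27. Stack: [1, 27]
BINARY_OP - → 1 - 27 = -26. Stack: [-26]
LOAD_FAST_LOAD_FAST u,u → push 27,27. Stack: [-26, 27, 27]
BINARY_OP + → 27 + 27 = 54. Stack: [-26, 54]
BINARY_OP ^ → -26 ^ 54 = -48. Stack: [-48]
STORE_FAST n → n=-48. Stack: []
LOAD_FAST u → push 27. Stack: [27]
LOAD_CONST → push 4. Stack: [27, 4]
BINARY_OP - → 27 - 4 = 23. Stack: [23]
STORE_FAST u → u=23. Stack: []
LOAD_FAST_LOAD_FAST n,u → push -48,23. Stack: [-48, 23]
BINARY_OP + → -48 + 23 = -25. Stack: [-25]
RETURN_VALUE → return -25.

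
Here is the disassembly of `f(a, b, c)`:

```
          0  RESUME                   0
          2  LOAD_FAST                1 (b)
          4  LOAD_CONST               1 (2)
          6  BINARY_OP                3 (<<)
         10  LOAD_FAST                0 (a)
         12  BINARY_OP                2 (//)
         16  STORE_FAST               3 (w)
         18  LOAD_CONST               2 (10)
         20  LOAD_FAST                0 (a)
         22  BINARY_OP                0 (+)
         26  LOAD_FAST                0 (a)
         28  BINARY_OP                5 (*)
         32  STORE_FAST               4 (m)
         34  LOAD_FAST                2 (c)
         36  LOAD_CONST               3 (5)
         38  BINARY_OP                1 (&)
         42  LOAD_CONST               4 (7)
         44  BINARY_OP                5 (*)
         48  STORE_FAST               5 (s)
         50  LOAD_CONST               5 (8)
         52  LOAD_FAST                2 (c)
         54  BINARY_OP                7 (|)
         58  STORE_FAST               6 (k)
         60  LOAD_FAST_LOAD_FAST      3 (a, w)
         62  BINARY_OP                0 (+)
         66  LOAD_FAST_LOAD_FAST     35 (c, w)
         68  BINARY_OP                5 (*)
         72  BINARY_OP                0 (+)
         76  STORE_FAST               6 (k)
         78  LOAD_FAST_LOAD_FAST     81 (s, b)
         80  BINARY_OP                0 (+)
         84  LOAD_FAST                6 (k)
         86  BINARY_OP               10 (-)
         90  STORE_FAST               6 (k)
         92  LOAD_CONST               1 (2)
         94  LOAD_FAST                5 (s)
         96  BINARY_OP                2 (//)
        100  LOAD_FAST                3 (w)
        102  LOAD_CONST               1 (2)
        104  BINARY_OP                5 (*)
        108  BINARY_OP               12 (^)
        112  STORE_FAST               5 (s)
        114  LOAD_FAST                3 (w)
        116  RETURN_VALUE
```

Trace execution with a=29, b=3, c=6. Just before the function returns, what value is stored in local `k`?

2

LOAD_FAST b → push 3. Stack: [3]
LOAD_CONST → push 2. Stack: [3, 2]
BINARY_OP << → 3 << 2 = 12. Stack: [12]
LOAD_FAST a → push 29. Stack: [12, 29]
BINARY_OP // → 12 // 29 = 0. Stack: [0]
STORE_FAST w → w=0. Stack: []
LOAD_CONST → push 10. Stack: [10]
LOAD_FAST a → push 29. Stack: [10, 29]
BINARY_OP + → 10 + 29 = 39. Stack: [39]
LOAD_FAST a → push 29. Stack: [39, 29]
BINARY_OP * → 39 * 29 = 1131. Stack: [1131]
STORE_FAST m → m=1131. Stack: []
LOAD_FAST c → push 6. Stack: [6]
LOAD_CONST → push 5. Stack: [6, 5]
BINARY_OP & → 6 & 5 = 4. Stack: [4]
LOAD_CONST → push 7. Stack: [4, 7]
BINARY_OP * → 4 * 7 = 28. Stack: [28]
STORE_FAST s → s=28. Stack: []
LOAD_CONST → push 8. Stack: [8]
LOAD_FAST c → push 6. Stack: [8, 6]
BINARY_OP | → 8 | 6 = 14. Stack: [14]
STORE_FAST k → k=14. Stack: []
LOAD_FAST_LOAD_FAST a,w → push 29,0. Stack: [29, 0]
BINARY_OP + → 29 + 0 = 29. Stack: [29]
LOAD_FAST_LOAD_FAST c,w → push 6,0. Stack: [29, 6, 0]
BINARY_OP * → 6 * 0 = 0. Stack: [29, 0]
BINARY_OP + → 29 + 0 = 29. Stack: [29]
STORE_FAST k → k=29. Stack: []
LOAD_FAST_LOAD_FAST s,b → push 28,3. Stack: [28, 3]
BINARY_OP + → 28 + 3 = 31. Stack: [31]
LOAD_FAST k → push 29. Stack: [31, 29]
BINARY_OP - → 31 - 29 = 2. Stack: [2]
STORE_FAST k → k=2. Stack: []
LOAD_CONST → push 2. Stack: [2]
LOAD_FAST s → push 28. Stack: [2, 28]
BINARY_OP // → 2 // 28 = 0. Stack: [0]
LOAD_FAST w → push 0. Stack: [0, 0]
LOAD_CONST → push 2. Stack: [0, 0, 2]
BINARY_OP * → 0 * 2 = 0. Stack: [0, 0]
BINARY_OP ^ → 0 ^ 0 = 0. Stack: [0]
STORE_FAST s → s=0. Stack: []
LOAD_FAST w → push 0. Stack: [0]
RETURN_VALUE → return 0.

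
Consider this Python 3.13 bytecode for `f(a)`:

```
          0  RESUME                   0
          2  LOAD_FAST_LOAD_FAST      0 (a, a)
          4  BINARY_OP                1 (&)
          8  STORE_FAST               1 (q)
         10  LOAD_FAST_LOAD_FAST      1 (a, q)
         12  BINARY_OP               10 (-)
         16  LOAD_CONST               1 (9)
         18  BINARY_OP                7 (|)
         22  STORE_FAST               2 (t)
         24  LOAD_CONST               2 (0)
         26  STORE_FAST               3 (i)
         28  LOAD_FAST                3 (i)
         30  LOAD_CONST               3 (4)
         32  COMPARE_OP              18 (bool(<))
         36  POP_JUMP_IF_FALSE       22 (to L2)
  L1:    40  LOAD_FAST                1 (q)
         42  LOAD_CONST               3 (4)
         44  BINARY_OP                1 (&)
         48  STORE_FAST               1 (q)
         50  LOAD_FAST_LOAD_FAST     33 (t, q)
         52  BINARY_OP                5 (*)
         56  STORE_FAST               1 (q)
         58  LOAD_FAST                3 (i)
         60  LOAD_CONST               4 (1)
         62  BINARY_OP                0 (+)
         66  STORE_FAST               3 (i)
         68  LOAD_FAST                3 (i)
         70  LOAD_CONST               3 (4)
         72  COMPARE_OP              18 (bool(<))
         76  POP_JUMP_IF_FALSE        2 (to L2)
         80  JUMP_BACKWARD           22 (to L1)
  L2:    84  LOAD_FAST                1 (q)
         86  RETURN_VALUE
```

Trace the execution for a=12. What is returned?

LOAD_FAST_LOAD_FAST a,a → push 12,12
BINARY_OP & → 12 & 12 = 12
STORE_FAST q → q=12
LOAD_FAST_LOAD_FAST a,q → push 12,12
BINARY_OP - → 12 - 12 = 0
LOAD_CONST → push 9
BINARY_OP | → 0 | 9 = 9
STORE_FAST t → t=9
LOAD_CONST → push 0
STORE_FAST i → i=0
LOAD_FAST i → push 0
LOAD_CONST → push 4
COMPARE_OP bool(<) → 0 vs 4 = True
POP_JUMP_IF_FALSE → pop True; no jump
LOAD_FAST q → push 12
LOAD_CONST → push 4
BINARY_OP & → 12 & 4 = 4
STORE_FAST q → q=4
LOAD_FAST_LOAD_FAST t,q → push 9,4
BINARY_OP * → 9 * 4 = 36
STORE_FAST q → q=36
LOAD_FAST i → push 0
LOAD_CONST → push 1
BINARY_OP + → 0 + 1 = 1
STORE_FAST i → i=1
LOAD_FAST i → push 1
LOAD_CONST → push 4
COMPARE_OP bool(<) → 1 vs 4 = True
POP_JUMP_IF_FALSE → pop True; no jump
LOAD_FAST q → push 36
LOAD_CONST → push 4
BINARY_OP & → 36 & 4 = 4
STORE_FAST q → q=4
LOAD_FAST_LOAD_FAST t,q → push 9,4
BINARY_OP * → 9 * 4 = 36
STORE_FAST q → q=36
LOAD_FAST i → push 1
LOAD_CONST → push 1
BINARY_OP + → 1 + 1 = 2
STORE_FAST i → i=2
LOAD_FAST i → push 2
LOAD_CONST → push 4
COMPARE_OP bool(<) → 2 vs 4 = True
POP_JUMP_IF_FALSE → pop True; no jump
LOAD_FAST q → push 36
LOAD_CONST → push 4
BINARY_OP & → 36 & 4 = 4
STORE_FAST q → q=4
LOAD_FAST_LOAD_FAST t,q → push 9,4
BINARY_OP * → 9 * 4 = 36
STORE_FAST q → q=36
LOAD_FAST i → push 2
LOAD_CONST → push 1
BINARY_OP + → 2 + 1 = 3
STORE_FAST i → i=3
LOAD_FAST i → push 3
LOAD_CONST → push 4
COMPARE_OP bool(<) → 3 vs 4 = True
POP_JUMP_IF_FALSE → pop True; no jump
LOAD_FAST q → push 36
LOAD_CONST → push 4
BINARY_OP & → 36 & 4 = 4
STORE_FAST q → q=4
LOAD_FAST_LOAD_FAST t,q → push 9,4
BINARY_OP * → 9 * 4 = 36
STORE_FAST q → q=36
LOAD_FAST i → push 3
LOAD_CONST → push 1
BINARY_OP + → 3 + 1 = 4
STORE_FAST i → i=4
LOAD_FAST i → push 4
LOAD_CONST → push 4
COMPARE_OP bool(<) → 4 vs 4 = False
POP_JUMP_IF_FALSE → pop False; jump
LOAD_FAST q → push 36
RETURN_VALUE → return 36.

36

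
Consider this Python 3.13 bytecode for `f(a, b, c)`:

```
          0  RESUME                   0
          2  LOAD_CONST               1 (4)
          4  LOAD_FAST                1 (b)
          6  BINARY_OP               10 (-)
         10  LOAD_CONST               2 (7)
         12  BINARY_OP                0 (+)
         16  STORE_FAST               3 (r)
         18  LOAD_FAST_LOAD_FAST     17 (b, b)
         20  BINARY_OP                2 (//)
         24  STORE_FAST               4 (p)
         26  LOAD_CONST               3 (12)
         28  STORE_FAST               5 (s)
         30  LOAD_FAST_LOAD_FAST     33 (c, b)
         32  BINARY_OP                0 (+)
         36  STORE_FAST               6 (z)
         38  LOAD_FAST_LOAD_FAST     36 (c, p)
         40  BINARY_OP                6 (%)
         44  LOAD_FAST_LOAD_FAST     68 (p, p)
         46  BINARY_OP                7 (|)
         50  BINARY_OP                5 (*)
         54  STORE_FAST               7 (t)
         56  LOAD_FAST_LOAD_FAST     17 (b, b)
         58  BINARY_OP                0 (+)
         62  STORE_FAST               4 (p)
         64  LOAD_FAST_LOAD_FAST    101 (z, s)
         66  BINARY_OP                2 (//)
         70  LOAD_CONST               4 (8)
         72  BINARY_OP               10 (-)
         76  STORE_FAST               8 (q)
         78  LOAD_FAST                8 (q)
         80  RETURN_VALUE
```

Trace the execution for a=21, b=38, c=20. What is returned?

-4

LOAD_CONST → push 4. Stack: [4]
LOAD_FAST b → push 38. Stack: [4, 38]
BINARY_OP - → 4 - 38 = -34. Stack: [-34]
LOAD_CONST → push 7. Stack: [-34, 7]
BINARY_OP + → -34 + 7 = -27. Stack: [-27]
STORE_FAST r → r=-27. Stack: []
LOAD_FAST_LOAD_FAST b,b → push 38,38. Stack: [38, 38]
BINARY_OP // → 38 // 38 = 1. Stack: [1]
STORE_FAST p → p=1. Stack: []
LOAD_CONST → push 12. Stack: [12]
STORE_FAST s → s=12. Stack: []
LOAD_FAST_LOAD_FAST c,b → push 20,38. Stack: [20, 38]
BINARY_OP + → 20 + 38 = 58. Stack: [58]
STORE_FAST z → z=58. Stack: []
LOAD_FAST_LOAD_FAST c,p → push 20,1. Stack: [20, 1]
BINARY_OP % → 20 % 1 = 0. Stack: [0]
LOAD_FAST_LOAD_FAST p,p → push 1,1. Stack: [0, 1, 1]
BINARY_OP | → 1 | 1 = 1. Stack: [0, 1]
BINARY_OP * → 0 * 1 = 0. Stack: [0]
STORE_FAST t → t=0. Stack: []
LOAD_FAST_LOAD_FAST b,b → push 38,38. Stack: [38, 38]
BINARY_OP + → 38 + 38 = 76. Stack: [76]
STORE_FAST p → p=76. Stack: []
LOAD_FAST_LOAD_FAST z,s → push 58,12. Stack: [58, 12]
BINARY_OP // → 58 // 12 = 4. Stack: [4]
LOAD_CONST → push 8. Stack: [4, 8]
BINARY_OP - → 4 - 8 = -4. Stack: [-4]
STORE_FAST q → q=-4. Stack: []
LOAD_FAST q → push -4. Stack: [-4]
RETURN_VALUE → return -4.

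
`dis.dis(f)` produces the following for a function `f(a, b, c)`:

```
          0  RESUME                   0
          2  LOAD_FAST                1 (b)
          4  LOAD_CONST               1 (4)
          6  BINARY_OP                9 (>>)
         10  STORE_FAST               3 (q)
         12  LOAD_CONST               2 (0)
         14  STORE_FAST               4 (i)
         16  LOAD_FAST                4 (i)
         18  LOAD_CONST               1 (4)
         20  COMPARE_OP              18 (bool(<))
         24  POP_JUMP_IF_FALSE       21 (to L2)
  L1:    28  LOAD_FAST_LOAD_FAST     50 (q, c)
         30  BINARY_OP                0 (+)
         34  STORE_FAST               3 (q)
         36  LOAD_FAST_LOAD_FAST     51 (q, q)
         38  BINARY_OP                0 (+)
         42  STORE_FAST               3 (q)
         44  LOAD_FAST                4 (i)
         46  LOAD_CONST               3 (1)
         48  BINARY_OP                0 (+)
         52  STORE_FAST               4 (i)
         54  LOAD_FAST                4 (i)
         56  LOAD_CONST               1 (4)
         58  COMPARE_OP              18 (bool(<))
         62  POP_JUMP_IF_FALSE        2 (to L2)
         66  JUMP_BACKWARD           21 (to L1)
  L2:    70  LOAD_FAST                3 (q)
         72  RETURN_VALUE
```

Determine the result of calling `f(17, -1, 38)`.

1124

LOAD_FAST b → push -1
LOAD_CONST → push 4
BINARY_OP >> → -1 >> 4 = -1
STORE_FAST q → q=-1
LOAD_CONST → push 0
STORE_FAST i → i=0
LOAD_FAST i → push 0
LOAD_CONST → push 4
COMPARE_OP bool(<) → 0 vs 4 = True
POP_JUMP_IF_FALSE → pop True; no jump
LOAD_FAST_LOAD_FAST q,c → push -1,38
BINARY_OP + → -1 + 38 = 37
STORE_FAST q → q=37
LOAD_FAST_LOAD_FAST q,q → push 37,37
BINARY_OP + → 37 + 37 = 74
STORE_FAST q → q=74
LOAD_FAST i → push 0
LOAD_CONST → push 1
BINARY_OP + → 0 + 1 = 1
STORE_FAST i → i=1
LOAD_FAST i → push 1
LOAD_CONST → push 4
COMPARE_OP bool(<) → 1 vs 4 = True
POP_JUMP_IF_FALSE → pop True; no jump
LOAD_FAST_LOAD_FAST q,c → push 74,38
BINARY_OP + → 74 + 38 = 112
STORE_FAST q → q=112
LOAD_FAST_LOAD_FAST q,q → push 112,112
BINARY_OP + → 112 + 112 = 224
STORE_FAST q → q=224
LOAD_FAST i → push 1
LOAD_CONST → push 1
BINARY_OP + → 1 + 1 = 2
STORE_FAST i → i=2
LOAD_FAST i → push 2
LOAD_CONST → push 4
COMPARE_OP bool(<) → 2 vs 4 = True
POP_JUMP_IF_FALSE → pop True; no jump
LOAD_FAST_LOAD_FAST q,c → push 224,38
BINARY_OP + → 224 + 38 = 262
STORE_FAST q → q=262
LOAD_FAST_LOAD_FAST q,q → push 262,262
BINARY_OP + → 262 + 262 = 524
STORE_FAST q → q=524
LOAD_FAST i → push 2
LOAD_CONST → push 1
BINARY_OP + → 2 + 1 = 3
STORE_FAST i → i=3
LOAD_FAST i → push 3
LOAD_CONST → push 4
COMPARE_OP bool(<) → 3 vs 4 = True
POP_JUMP_IF_FALSE → pop True; no jump
LOAD_FAST_LOAD_FAST q,c → push 524,38
BINARY_OP + → 524 + 38 = 562
STORE_FAST q → q=562
LOAD_FAST_LOAD_FAST q,q → push 562,562
BINARY_OP + → 562 + 562 = 1124
STORE_FAST q → q=1124
LOAD_FAST i → push 3
LOAD_CONST → push 1
BINARY_OP + → 3 + 1 = 4
STORE_FAST i → i=4
LOAD_FAST i → push 4
LOAD_CONST → push 4
COMPARE_OP bool(<) → 4 vs 4 = False
POP_JUMP_IF_FALSE → pop False; jump
LOAD_FAST q → push 1124
RETURN_VALUE → return 1124.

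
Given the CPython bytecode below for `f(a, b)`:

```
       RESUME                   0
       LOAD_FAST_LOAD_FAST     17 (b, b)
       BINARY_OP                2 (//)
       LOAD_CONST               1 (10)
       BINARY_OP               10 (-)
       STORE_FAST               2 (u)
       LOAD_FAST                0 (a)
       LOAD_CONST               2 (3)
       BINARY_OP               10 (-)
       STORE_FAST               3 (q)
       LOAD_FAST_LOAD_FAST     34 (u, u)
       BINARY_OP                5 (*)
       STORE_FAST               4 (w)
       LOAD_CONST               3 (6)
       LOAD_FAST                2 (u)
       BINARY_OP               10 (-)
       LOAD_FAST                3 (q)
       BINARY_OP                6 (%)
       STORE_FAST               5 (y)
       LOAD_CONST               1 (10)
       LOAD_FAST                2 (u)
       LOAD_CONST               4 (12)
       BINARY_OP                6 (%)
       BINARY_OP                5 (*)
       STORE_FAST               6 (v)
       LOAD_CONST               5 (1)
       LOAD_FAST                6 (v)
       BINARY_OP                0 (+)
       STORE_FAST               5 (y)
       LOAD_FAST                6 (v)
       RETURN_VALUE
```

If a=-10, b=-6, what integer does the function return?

30

LOAD_FAST_LOAD_FAST b,b → push -6,-6. Stack: [-6, -6]
BINARY_OP // → -6 // -6 = 1. Stack: [1]
LOAD_CONST → push 10. Stack: [1, 10]
BINARY_OP - → 1 - 10 = -9. Stack: [-9]
STORE_FAST u → u=-9. Stack: []
LOAD_FAST a → push -10. Stack: [-10]
LOAD_CONST → push 3. Stack: [-10, 3]
BINARY_OP - → -10 - 3 = -13. Stack: [-13]
STORE_FAST q → q=-13. Stack: []
LOAD_FAST_LOAD_FAST u,u → push -9,-9. Stack: [-9, -9]
BINARY_OP * → -9 * -9 = 81. Stack: [81]
STORE_FAST w → w=81. Stack: []
LOAD_CONST → push 6. Stack: [6]
LOAD_FAST u → push -9. Stack: [6, -9]
BINARY_OP - → 6 - -9 = 15. Stack: [15]
LOAD_FAST q → push -13. Stack: [15, -13]
BINARY_OP % → 15 % -13 = -11. Stack: [-11]
STORE_FAST y → y=-11. Stack: []
LOAD_CONST → push 10. Stack: [10]
LOAD_FAST u → push -9. Stack: [10, -9]
LOAD_CONST → push 12. Stack: [10, -9, 12]
BINARY_OP % → -9 % 12 = 3. Stack: [10, 3]
BINARY_OP * → 10 * 3 = 30. Stack: [30]
STORE_FAST v → v=30. Stack: []
LOAD_CONST → push 1. Stack: [1]
LOAD_FAST v → push 30. Stack: [1, 30]
BINARY_OP + → 1 + 30 = 31. Stack: [31]
STORE_FAST y → y=31. Stack: []
LOAD_FAST v → push 30. Stack: [30]
RETURN_VALUE → return 30.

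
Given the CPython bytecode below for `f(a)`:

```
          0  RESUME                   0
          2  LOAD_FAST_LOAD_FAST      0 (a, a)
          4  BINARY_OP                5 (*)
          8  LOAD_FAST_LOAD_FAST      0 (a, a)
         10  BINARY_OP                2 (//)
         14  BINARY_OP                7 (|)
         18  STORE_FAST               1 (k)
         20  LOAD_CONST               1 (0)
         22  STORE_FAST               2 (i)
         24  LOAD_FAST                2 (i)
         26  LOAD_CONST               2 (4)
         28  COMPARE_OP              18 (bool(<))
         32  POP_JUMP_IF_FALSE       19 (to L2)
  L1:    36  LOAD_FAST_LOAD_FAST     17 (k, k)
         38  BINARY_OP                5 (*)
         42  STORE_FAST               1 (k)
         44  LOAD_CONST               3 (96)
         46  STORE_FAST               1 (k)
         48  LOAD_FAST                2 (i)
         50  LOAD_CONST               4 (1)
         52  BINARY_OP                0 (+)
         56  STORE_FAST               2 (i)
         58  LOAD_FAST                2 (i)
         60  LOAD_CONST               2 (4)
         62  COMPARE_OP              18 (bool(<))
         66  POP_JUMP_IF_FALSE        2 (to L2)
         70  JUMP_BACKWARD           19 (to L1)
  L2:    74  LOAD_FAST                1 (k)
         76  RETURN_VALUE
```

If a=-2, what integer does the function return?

96

LOAD_FAST_LOAD_FAST a,a → push -2,-2
BINARY_OP * → -2 * -2 = 4
LOAD_FAST_LOAD_FAST a,a → push -2,-2
BINARY_OP // → -2 // -2 = 1
BINARY_OP | → 4 | 1 = 5
STORE_FAST k → k=5
LOAD_CONST → push 0
STORE_FAST i → i=0
LOAD_FAST i → push 0
LOAD_CONST → push 4
COMPARE_OP bool(<) → 0 vs 4 = True
POP_JUMP_IF_FALSE → pop True; no jump
LOAD_FAST_LOAD_FAST k,k → push 5,5
BINARY_OP * → 5 * 5 = 25
STORE_FAST k → k=25
LOAD_CONST → push 96
STORE_FAST k → k=96
LOAD_FAST i → push 0
LOAD_CONST → push 1
BINARY_OP + → 0 + 1 = 1
STORE_FAST i → i=1
LOAD_FAST i → push 1
LOAD_CONST → push 4
COMPARE_OP bool(<) → 1 vs 4 = True
POP_JUMP_IF_FALSE → pop True; no jump
LOAD_FAST_LOAD_FAST k,k → push 96,96
BINARY_OP * → 96 * 96 = 9216
STORE_FAST k → k=9216
LOAD_CONST → push 96
STORE_FAST k → k=96
LOAD_FAST i → push 1
LOAD_CONST → push 1
BINARY_OP + → 1 + 1 = 2
STORE_FAST i → i=2
LOAD_FAST i → push 2
LOAD_CONST → push 4
COMPARE_OP bool(<) → 2 vs 4 = True
POP_JUMP_IF_FALSE → pop True; no jump
LOAD_FAST_LOAD_FAST k,k → push 96,96
BINARY_OP * → 96 * 96 = 9216
STORE_FAST k → k=9216
LOAD_CONST → push 96
STORE_FAST k → k=96
LOAD_FAST i → push 2
LOAD_CONST → push 1
BINARY_OP + → 2 + 1 = 3
STORE_FAST i → i=3
LOAD_FAST i → push 3
LOAD_CONST → push 4
COMPARE_OP bool(<) → 3 vs 4 = True
POP_JUMP_IF_FALSE → pop True; no jump
LOAD_FAST_LOAD_FAST k,k → push 96,96
BINARY_OP * → 96 * 96 = 9216
STORE_FAST k → k=9216
LOAD_CONST → push 96
STORE_FAST k → k=96
LOAD_FAST i → push 3
LOAD_CONST → push 1
BINARY_OP + → 3 + 1 = 4
STORE_FAST i → i=4
LOAD_FAST i → push 4
LOAD_CONST → push 4
COMPARE_OP bool(<) → 4 vs 4 = False
POP_JUMP_IF_FALSE → pop False; jump
LOAD_FAST k → push 96
RETURN_VALUE → return 96.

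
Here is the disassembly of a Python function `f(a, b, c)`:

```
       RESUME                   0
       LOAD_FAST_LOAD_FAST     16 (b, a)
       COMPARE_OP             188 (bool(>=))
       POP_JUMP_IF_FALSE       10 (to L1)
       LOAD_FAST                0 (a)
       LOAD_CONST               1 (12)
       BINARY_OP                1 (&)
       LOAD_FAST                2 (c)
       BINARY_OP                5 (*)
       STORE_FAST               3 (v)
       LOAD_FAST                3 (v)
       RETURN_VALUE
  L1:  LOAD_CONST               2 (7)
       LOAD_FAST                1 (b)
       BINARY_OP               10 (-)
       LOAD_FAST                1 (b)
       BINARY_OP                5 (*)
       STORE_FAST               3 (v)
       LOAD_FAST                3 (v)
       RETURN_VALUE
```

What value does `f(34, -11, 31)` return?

-198

LOAD_FAST_LOAD_FAST b,a → push -11,34. Stack: [-11, 34]
COMPARE_OP bool(>=) → -11 vs 34 = False. Stack: [False]
POP_JUMP_IF_FALSE → pop False; jump. Stack: []
LOAD_CONST → push 7. Stack: [7]
LOAD_FAST b → push -11. Stack: [7, -11]
BINARY_OP - → 7 - -11 = 18. Stack: [18]
LOAD_FAST b → push -11. Stack: [18, -11]
BINARY_OP * → 18 * -11 = -198. Stack: [-198]
STORE_FAST v → v=-198. Stack: []
LOAD_FAST v → push -198. Stack: [-198]
RETURN_VALUE → return -198.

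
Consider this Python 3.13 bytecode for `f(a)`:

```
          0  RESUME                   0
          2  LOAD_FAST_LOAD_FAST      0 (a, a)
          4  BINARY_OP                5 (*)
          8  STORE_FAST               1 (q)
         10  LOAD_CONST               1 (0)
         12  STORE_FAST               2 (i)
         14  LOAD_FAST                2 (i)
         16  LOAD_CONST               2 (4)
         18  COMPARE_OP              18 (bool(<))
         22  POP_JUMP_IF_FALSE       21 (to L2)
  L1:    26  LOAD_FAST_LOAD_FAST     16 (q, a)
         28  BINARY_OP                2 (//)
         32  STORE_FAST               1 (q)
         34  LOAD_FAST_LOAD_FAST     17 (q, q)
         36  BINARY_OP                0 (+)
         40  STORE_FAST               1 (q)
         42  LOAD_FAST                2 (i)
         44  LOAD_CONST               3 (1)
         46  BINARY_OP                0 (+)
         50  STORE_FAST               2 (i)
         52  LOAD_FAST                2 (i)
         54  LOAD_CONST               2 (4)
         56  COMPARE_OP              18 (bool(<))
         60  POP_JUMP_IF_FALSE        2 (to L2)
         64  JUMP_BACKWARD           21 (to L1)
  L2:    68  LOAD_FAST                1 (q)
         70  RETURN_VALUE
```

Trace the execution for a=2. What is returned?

LOAD_FAST_LOAD_FAST a,a → push 2,2
BINARY_OP * → 2 * 2 = 4
STORE_FAST q → q=4
LOAD_CONST → push 0
STORE_FAST i → i=0
LOAD_FAST i → push 0
LOAD_CONST → push 4
COMPARE_OP bool(<) → 0 vs 4 = True
POP_JUMP_IF_FALSE → pop True; no jump
LOAD_FAST_LOAD_FAST q,a → push 4,2
BINARY_OP // → 4 // 2 = 2
STORE_FAST q → q=2
LOAD_FAST_LOAD_FAST q,q → push 2,2
BINARY_OP + → 2 + 2 = 4
STORE_FAST q → q=4
LOAD_FAST i → push 0
LOAD_CONST → push 1
BINARY_OP + → 0 + 1 = 1
STORE_FAST i → i=1
LOAD_FAST i → push 1
LOAD_CONST → push 4
COMPARE_OP bool(<) → 1 vs 4 = True
POP_JUMP_IF_FALSE → pop True; no jump
LOAD_FAST_LOAD_FAST q,a → push 4,2
BINARY_OP // → 4 // 2 = 2
STORE_FAST q → q=2
LOAD_FAST_LOAD_FAST q,q → push 2,2
BINARY_OP + → 2 + 2 = 4
STORE_FAST q → q=4
LOAD_FAST i → push 1
LOAD_CONST → push 1
BINARY_OP + → 1 + 1 = 2
STORE_FAST i → i=2
LOAD_FAST i → push 2
LOAD_CONST → push 4
COMPARE_OP bool(<) → 2 vs 4 = True
POP_JUMP_IF_FALSE → pop True; no jump
LOAD_FAST_LOAD_FAST q,a → push 4,2
BINARY_OP // → 4 // 2 = 2
STORE_FAST q → q=2
LOAD_FAST_LOAD_FAST q,q → push 2,2
BINARY_OP + → 2 + 2 = 4
STORE_FAST q → q=4
LOAD_FAST i → push 2
LOAD_CONST → push 1
BINARY_OP + → 2 + 1 = 3
STORE_FAST i → i=3
LOAD_FAST i → push 3
LOAD_CONST → push 4
COMPARE_OP bool(<) → 3 vs 4 = True
POP_JUMP_IF_FALSE → pop True; no jump
LOAD_FAST_LOAD_FAST q,a → push 4,2
BINARY_OP // → 4 // 2 = 2
STORE_FAST q → q=2
LOAD_FAST_LOAD_FAST q,q → push 2,2
BINARY_OP + → 2 + 2 = 4
STORE_FAST q → q=4
LOAD_FAST i → push 3
LOAD_CONST → push 1
BINARY_OP + → 3 + 1 = 4
STORE_FAST i → i=4
LOAD_FAST i → push 4
LOAD_CONST → push 4
COMPARE_OP bool(<) → 4 vs 4 = False
POP_JUMP_IF_FALSE → pop False; jump
LOAD_FAST q → push 4
RETURN_VALUE → return 4.

4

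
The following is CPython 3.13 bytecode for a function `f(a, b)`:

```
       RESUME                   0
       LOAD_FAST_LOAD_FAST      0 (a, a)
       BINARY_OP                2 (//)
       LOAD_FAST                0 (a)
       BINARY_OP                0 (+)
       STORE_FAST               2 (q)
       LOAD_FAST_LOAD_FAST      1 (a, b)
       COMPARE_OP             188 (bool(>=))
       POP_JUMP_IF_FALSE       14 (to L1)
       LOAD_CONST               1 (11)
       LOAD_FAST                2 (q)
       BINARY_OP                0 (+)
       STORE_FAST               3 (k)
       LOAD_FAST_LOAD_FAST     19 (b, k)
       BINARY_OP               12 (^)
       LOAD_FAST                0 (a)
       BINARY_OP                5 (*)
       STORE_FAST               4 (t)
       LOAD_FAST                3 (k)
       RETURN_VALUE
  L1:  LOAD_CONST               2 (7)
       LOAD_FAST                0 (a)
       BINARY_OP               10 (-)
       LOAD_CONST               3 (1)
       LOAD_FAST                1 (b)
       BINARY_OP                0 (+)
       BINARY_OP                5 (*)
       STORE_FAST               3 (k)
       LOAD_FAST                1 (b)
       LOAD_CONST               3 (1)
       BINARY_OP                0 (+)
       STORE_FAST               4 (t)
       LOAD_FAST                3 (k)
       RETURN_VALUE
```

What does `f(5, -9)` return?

LOAD_FAST_LOAD_FAST a,a → push 5,5. Stack: [5, 5]
BINARY_OP // → 5 // 5 = 1. Stack: [1]
LOAD_FAST a → push 5. Stack: [1, 5]
BINARY_OP + → 1 + 5 = 6. Stack: [6]
STORE_FAST q → q=6. Stack: []
LOAD_FAST_LOAD_FAST a,b → push 5,-9. Stack: [5, -9]
COMPARE_OP bool(>=) → 5 vs -9 = True. Stack: [True]
POP_JUMP_IF_FALSE → pop True; no jump. Stack: []
LOAD_CONST → push 11. Stack: [11]
LOAD_FAST q → push 6. Stack: [11, 6]
BINARY_OP + → 11 + 6 = 17. Stack: [17]
STORE_FAST k → k=17. Stack: []
LOAD_FAST_LOAD_FAST b,k → push -9,17. Stack: [-9, 17]
BINARY_OP ^ → -9 ^ 17 = -26. Stack: [-26]
LOAD_FAST a → push 5. Stack: [-26, 5]
BINARY_OP * → -26 * 5 = -130. Stack: [-130]
STORE_FAST t → t=-130. Stack: []
LOAD_FAST k → push 17. Stack: [17]
RETURN_VALUE → return 17.

17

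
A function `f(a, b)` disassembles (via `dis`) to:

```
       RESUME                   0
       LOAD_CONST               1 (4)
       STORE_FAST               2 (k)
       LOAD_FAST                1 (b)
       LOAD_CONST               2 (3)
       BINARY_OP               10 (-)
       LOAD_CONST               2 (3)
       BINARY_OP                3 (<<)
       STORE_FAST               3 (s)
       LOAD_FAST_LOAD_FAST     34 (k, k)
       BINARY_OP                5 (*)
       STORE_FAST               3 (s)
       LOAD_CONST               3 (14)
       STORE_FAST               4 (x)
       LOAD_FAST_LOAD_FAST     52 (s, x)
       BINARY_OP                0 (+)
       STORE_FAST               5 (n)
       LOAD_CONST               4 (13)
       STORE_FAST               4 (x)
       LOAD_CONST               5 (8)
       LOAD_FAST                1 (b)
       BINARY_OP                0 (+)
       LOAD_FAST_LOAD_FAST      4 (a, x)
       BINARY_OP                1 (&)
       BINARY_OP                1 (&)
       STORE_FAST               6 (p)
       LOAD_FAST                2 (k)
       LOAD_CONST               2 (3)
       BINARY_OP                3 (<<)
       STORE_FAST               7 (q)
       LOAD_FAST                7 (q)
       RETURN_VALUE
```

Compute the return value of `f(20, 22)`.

32

LOAD_CONST → push 4. Stack: [4]
STORE_FAST k → k=4. Stack: []
LOAD_FAST b → push 22. Stack: [22]
LOAD_CONST → push 3. Stack: [22, 3]
BINARY_OP - → 22 - 3 = 19. Stack: [19]
LOAD_CONST → push 3. Stack: [19, 3]
BINARY_OP << → 19 << 3 = 152. Stack: [152]
STORE_FAST s → s=152. Stack: []
LOAD_FAST_LOAD_FAST k,k → push 4,4. Stack: [4, 4]
BINARY_OP * → 4 * 4 = 16. Stack: [16]
STORE_FAST s → s=16. Stack: []
LOAD_CONST → push 14. Stack: [14]
STORE_FAST x → x=14. Stack: []
LOAD_FAST_LOAD_FAST s,x → push 16,14. Stack: [16, 14]
BINARY_OP + → 16 + 14 = 30. Stack: [30]
STORE_FAST n → n=30. Stack: []
LOAD_CONST → push 13. Stack: [13]
STORE_FAST x → x=13. Stack: []
LOAD_CONST → push 8. Stack: [8]
LOAD_FAST b → push 22. Stack: [8, 22]
BINARY_OP + → 8 + 22 = 30. Stack: [30]
LOAD_FAST_LOAD_FAST a,x → push 20,13. Stack: [30, 20, 13]
BINARY_OP & → 20 & 13 = 4. Stack: [30, 4]
BINARY_OP & → 30 & 4 = 4. Stack: [4]
STORE_FAST p → p=4. Stack: []
LOAD_FAST k → push 4. Stack: [4]
LOAD_CONST → push 3. Stack: [4, 3]
BINARY_OP << → 4 << 3 = 32. Stack: [32]
STORE_FAST q → q=32. Stack: []
LOAD_FAST q → push 32. Stack: [32]
RETURN_VALUE → return 32.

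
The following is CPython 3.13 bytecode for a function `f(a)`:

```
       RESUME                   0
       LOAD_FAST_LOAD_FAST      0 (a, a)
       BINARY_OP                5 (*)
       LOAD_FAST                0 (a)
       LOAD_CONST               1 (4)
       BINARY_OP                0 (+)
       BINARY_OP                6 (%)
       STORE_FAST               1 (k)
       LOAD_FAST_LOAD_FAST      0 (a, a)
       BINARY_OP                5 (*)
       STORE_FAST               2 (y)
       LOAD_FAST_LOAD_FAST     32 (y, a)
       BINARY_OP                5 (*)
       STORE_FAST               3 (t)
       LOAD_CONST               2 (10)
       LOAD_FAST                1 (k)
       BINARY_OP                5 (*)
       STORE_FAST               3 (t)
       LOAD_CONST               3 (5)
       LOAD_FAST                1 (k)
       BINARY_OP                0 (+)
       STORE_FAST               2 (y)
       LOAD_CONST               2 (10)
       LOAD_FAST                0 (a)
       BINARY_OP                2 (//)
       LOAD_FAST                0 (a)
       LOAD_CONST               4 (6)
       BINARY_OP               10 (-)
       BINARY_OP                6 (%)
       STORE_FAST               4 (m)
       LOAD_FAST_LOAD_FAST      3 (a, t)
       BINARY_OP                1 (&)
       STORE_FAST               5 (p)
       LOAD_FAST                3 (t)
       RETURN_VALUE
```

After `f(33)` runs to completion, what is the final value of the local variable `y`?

LOAD_FAST_LOAD_FAST a,a → push 33,33. Stack: [33, 33]
BINARY_OP * → 33 * 33 = 1089. Stack: [1089]
LOAD_FAST a → push 33. Stack: [1089, 33]
LOAD_CONST → push 4. Stack: [1089, 33, 4]
BINARY_OP + → 33 + 4 = 37. Stack: [1089, 37]
BINARY_OP % → 1089 % 37 = 16. Stack: [16]
STORE_FAST k → k=16. Stack: []
LOAD_FAST_LOAD_FAST a,a → push 33,33. Stack: [33, 33]
BINARY_OP * → 33 * 33 = 1089. Stack: [1089]
STORE_FAST y → y=1089. Stack: []
LOAD_FAST_LOAD_FAST y,a → push 1089,33. Stack: [1089, 33]
BINARY_OP * → 1089 * 33 = 35937. Stack: [35937]
STORE_FAST t → t=35937. Stack: []
LOAD_CONST → push 10. Stack: [10]
LOAD_FAST k → push 16. Stack: [10, 16]
BINARY_OP * → 10 * 16 = 160. Stack: [160]
STORE_FAST t → t=160. Stack: []
LOAD_CONST → push 5. Stack: [5]
LOAD_FAST k → push 16. Stack: [5, 16]
BINARY_OP + → 5 + 16 = 21. Stack: [21]
STORE_FAST y → y=21. Stack: []
LOAD_CONST → push 10. Stack: [10]
LOAD_FAST a → push 33. Stack: [10, 33]
BINARY_OP // → 10 // 33 = 0. Stack: [0]
LOAD_FAST a → push 33. Stack: [0, 33]
LOAD_CONST → push 6. Stack: [0, 33, 6]
BINARY_OP - → 33 - 6 = 27. Stack: [0, 27]
BINARY_OP % → 0 % 27 = 0. Stack: [0]
STORE_FAST m → m=0. Stack: []
LOAD_FAST_LOAD_FAST a,t → push 33,160. Stack: [33, 160]
BINARY_OP & → 33 & 160 = 32. Stack: [32]
STORE_FAST p → p=32. Stack: []
LOAD_FAST t → push 160. Stack: [160]
RETURN_VALUE → return 160.

21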